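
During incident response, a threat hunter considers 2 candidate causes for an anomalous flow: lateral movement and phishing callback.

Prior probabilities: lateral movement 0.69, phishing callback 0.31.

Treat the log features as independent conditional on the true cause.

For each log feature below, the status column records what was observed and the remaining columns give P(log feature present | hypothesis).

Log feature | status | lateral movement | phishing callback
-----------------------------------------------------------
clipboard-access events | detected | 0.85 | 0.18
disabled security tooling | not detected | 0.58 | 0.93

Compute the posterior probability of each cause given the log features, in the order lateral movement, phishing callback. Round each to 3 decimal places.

0.984, 0.016

For each hypothesis, the unnormalized posterior weight is prior × product of the log feature likelihoods (using 1 − P(present | H) for each absent log feature):
  lateral movement: 0.69 × 0.85 × (1 − 0.58) = 0.24633
  phishing callback: 0.31 × 0.18 × (1 − 0.93) = 0.003906
The unnormalized weights sum to 0.25024.
P(lateral movement | evidence) = 0.24633 / 0.25024 ≈ 0.984
P(phishing callback | evidence) = 0.003906 / 0.25024 ≈ 0.016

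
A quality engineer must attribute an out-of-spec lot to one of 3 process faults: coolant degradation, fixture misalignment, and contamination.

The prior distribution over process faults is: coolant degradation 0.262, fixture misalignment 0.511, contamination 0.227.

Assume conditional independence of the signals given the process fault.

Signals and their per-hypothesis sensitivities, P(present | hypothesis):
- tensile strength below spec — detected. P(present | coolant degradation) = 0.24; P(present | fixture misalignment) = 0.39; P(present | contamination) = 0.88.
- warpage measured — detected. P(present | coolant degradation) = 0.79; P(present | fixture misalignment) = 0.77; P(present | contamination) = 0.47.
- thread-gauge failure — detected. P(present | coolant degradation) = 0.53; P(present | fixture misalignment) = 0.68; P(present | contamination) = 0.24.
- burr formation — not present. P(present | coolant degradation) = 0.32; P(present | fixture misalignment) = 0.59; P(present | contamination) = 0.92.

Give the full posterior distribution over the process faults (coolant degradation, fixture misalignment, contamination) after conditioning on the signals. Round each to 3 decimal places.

For each hypothesis, the unnormalized posterior weight is prior × product of the signal likelihoods (using 1 − P(present | H) for each absent signal):
  coolant degradation: 0.262 × 0.24 × 0.79 × 0.53 × (1 − 0.32) = 0.017903
  fixture misalignment: 0.511 × 0.39 × 0.77 × 0.68 × (1 − 0.59) = 0.042783
  contamination: 0.227 × 0.88 × 0.47 × 0.24 × (1 − 0.92) = 0.0018026
Marginal likelihood of the evidence = 0.062488.
P(coolant degradation | evidence) = 0.017903 / 0.062488 ≈ 0.287
P(fixture misalignment | evidence) = 0.042783 / 0.062488 ≈ 0.685
P(contamination | evidence) = 0.0018026 / 0.062488 ≈ 0.029

0.287, 0.685, 0.029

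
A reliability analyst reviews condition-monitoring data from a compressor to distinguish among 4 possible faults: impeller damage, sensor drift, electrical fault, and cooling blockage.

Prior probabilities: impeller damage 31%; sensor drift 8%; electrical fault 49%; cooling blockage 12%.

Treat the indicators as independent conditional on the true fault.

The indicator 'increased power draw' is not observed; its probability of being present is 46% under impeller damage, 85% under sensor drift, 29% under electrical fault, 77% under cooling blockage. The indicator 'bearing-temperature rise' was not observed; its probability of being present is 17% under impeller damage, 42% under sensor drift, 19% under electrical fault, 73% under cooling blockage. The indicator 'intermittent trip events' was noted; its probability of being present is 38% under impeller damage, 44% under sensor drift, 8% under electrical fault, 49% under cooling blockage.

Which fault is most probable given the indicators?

impeller damage

Multiply each prior by the joint likelihood of the indicator pattern (using 1 − P(present | H) for each absent indicator):
  impeller damage: 0.31 × (1 − 0.46) × (1 − 0.17) × 0.38 = 0.052798
  sensor drift: 0.08 × (1 − 0.85) × (1 − 0.42) × 0.44 = 0.0030624
  electrical fault: 0.49 × (1 − 0.29) × (1 − 0.19) × 0.08 = 0.022544
  cooling blockage: 0.12 × (1 − 0.77) × (1 − 0.73) × 0.49 = 0.0036515
Marginal likelihood of the evidence = 0.082056.
P(impeller damage | evidence) ≈ 0.052798 / 0.082056 ≈ 0.643
P(sensor drift | evidence) ≈ 0.0030624 / 0.082056 ≈ 0.037
P(electrical fault | evidence) ≈ 0.022544 / 0.082056 ≈ 0.275
P(cooling blockage | evidence) ≈ 0.0036515 / 0.082056 ≈ 0.044
The largest is 0.643, so impeller damage is most probable.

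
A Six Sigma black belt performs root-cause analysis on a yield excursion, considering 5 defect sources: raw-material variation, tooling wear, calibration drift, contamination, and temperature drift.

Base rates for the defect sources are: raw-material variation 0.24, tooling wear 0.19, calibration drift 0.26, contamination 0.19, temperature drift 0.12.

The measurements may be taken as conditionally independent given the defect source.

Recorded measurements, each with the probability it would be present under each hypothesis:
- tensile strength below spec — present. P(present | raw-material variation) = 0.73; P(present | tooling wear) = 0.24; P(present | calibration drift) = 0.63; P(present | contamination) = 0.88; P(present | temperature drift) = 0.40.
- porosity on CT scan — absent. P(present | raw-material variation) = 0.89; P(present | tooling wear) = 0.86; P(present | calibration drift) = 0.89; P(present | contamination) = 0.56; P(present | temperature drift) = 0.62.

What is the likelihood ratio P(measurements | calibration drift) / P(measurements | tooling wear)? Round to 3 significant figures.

2.06

Joint likelihood of the measurement pattern under each hypothesis (using 1 − P(present | H) for each absent measurement):
  calibration drift: 0.63 × (1 − 0.89) = 0.0693
  tooling wear: 0.24 × (1 − 0.86) = 0.0336
Bayes factor = 0.0693 / 0.0336 ≈ 2.06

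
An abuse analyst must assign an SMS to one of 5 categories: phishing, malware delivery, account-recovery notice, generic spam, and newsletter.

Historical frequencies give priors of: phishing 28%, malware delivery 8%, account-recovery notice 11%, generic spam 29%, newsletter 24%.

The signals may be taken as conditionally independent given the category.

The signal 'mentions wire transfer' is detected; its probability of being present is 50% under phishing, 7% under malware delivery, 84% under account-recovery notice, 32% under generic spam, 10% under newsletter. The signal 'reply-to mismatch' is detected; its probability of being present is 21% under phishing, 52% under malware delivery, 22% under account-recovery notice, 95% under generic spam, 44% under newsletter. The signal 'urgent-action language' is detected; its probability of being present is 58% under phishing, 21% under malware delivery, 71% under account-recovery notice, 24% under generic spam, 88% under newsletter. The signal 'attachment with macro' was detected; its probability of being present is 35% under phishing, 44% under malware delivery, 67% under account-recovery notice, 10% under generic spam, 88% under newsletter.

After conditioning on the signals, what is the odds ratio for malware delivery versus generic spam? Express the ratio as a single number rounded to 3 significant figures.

0.127

The normalizing constant cancels in an odds ratio, so compute prior × likelihood for the two hypotheses only:
  malware delivery: 0.08 × 0.07 × 0.52 × 0.21 × 0.44 = 0.00026907
  generic spam: 0.29 × 0.32 × 0.95 × 0.24 × 0.10 = 0.0021158
Posterior odds = 0.00026907 / 0.0021158 ≈ 0.127.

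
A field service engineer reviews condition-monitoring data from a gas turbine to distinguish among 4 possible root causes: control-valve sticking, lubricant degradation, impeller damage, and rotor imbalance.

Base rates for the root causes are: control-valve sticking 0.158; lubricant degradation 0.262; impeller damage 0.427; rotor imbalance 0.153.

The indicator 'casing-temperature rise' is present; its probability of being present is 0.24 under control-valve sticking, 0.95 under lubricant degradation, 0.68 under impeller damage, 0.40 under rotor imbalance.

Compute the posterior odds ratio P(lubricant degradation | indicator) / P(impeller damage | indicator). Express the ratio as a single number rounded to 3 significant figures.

0.857

Unnormalized posterior weight (prior times the indicator likelihood) for each of the two hypotheses:
  lubricant degradation: 0.262 × 0.95 = 0.2489
  impeller damage: 0.427 × 0.68 = 0.29036
Posterior odds = 0.2489 / 0.29036 ≈ 0.857.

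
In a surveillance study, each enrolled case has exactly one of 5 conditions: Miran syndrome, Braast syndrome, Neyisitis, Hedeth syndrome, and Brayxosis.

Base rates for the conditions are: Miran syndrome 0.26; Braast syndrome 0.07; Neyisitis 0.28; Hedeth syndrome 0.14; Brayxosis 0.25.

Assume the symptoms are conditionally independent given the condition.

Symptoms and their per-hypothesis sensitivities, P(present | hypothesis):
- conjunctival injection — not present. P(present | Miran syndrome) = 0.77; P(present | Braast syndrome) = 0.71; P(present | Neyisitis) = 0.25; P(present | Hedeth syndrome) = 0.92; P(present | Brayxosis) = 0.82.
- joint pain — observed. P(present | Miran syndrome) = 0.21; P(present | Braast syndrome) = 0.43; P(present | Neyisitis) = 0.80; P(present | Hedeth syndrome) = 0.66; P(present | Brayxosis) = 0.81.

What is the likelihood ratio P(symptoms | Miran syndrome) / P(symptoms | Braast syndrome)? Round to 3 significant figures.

0.387

Joint likelihood of the symptom pattern under each hypothesis (using 1 − P(present | H) for each absent symptom):
  Miran syndrome: (1 − 0.77) × 0.21 = 0.0483
  Braast syndrome: (1 − 0.71) × 0.43 = 0.1247
Bayes factor = 0.0483 / 0.1247 ≈ 0.387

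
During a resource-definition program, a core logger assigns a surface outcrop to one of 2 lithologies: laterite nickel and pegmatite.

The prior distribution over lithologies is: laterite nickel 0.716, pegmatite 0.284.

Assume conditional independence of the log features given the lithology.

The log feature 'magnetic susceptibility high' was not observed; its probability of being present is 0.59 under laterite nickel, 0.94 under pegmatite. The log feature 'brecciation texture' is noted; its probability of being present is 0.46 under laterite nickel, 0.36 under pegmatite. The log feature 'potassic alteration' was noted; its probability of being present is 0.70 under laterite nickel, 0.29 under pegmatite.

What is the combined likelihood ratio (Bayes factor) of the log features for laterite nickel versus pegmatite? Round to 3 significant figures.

21.1

The Bayes factor is the ratio of the joint likelihoods of the log feature pattern under the two hypotheses (using 1 − P(present | H) for each absent log feature).
  laterite nickel: (1 − 0.59) × 0.46 × 0.70 = 0.13202
  pegmatite: (1 − 0.94) × 0.36 × 0.29 = 0.006264
Bayes factor = 0.13202 / 0.006264 ≈ 21.1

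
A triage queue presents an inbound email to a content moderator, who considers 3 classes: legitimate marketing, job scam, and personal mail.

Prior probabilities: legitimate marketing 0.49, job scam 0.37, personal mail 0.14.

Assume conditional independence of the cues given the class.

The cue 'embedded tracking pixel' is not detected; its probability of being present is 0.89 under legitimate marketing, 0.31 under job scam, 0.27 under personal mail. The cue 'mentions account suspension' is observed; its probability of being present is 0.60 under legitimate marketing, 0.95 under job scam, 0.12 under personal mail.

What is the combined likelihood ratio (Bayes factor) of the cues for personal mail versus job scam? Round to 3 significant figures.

0.134

Take the product of per-cue likelihoods under each hypothesis (using 1 − P(present | H) for each absent cue), then divide.
  personal mail: (1 − 0.27) × 0.12 = 0.0876
  job scam: (1 − 0.31) × 0.95 = 0.6555
Bayes factor = 0.0876 / 0.6555 ≈ 0.134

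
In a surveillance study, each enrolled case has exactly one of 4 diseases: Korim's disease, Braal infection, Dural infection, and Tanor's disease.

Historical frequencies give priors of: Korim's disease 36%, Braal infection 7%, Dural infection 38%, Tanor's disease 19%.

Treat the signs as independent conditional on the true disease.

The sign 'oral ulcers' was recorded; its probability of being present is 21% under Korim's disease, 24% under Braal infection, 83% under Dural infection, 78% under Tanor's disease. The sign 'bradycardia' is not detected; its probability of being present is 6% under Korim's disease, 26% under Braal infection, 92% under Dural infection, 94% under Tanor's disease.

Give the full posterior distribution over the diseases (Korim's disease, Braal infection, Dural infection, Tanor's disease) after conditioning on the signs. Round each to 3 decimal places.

0.604, 0.106, 0.215, 0.076

Multiply each prior by the joint likelihood of the sign pattern (using 1 − P(present | H) for each absent sign):
  Korim's disease: 0.36 × 0.21 × (1 − 0.06) = 0.071064
  Braal infection: 0.07 × 0.24 × (1 − 0.26) = 0.012432
  Dural infection: 0.38 × 0.83 × (1 − 0.92) = 0.025232
  Tanor's disease: 0.19 × 0.78 × (1 − 0.94) = 0.008892
The unnormalized weights sum to 0.11762.
P(Korim's disease | evidence) = 0.071064 / 0.11762 ≈ 0.604
P(Braal infection | evidence) = 0.012432 / 0.11762 ≈ 0.106
P(Dural infection | evidence) = 0.025232 / 0.11762 ≈ 0.215
P(Tanor's disease | evidence) = 0.008892 / 0.11762 ≈ 0.076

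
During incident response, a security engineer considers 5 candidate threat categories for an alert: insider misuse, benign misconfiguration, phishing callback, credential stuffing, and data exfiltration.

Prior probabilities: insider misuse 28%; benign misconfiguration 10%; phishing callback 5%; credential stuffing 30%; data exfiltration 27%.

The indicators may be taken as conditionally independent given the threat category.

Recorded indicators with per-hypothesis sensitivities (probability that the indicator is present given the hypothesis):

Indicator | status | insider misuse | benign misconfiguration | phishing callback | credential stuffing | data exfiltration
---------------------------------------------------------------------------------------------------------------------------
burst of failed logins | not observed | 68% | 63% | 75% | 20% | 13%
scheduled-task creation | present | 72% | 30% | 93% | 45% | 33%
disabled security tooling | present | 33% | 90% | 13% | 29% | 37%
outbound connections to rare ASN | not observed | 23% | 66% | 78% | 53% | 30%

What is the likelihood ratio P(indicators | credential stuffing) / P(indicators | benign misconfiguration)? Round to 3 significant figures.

1.44

The Bayes factor is the ratio of the joint likelihoods of the indicator pattern under the two hypotheses (using 1 − P(present | H) for each absent indicator).
  credential stuffing: (1 − 0.20) × 0.45 × 0.29 × (1 − 0.53) = 0.049068
  benign misconfiguration: (1 − 0.63) × 0.30 × 0.90 × (1 − 0.66) = 0.033966
Bayes factor = 0.049068 / 0.033966 ≈ 1.44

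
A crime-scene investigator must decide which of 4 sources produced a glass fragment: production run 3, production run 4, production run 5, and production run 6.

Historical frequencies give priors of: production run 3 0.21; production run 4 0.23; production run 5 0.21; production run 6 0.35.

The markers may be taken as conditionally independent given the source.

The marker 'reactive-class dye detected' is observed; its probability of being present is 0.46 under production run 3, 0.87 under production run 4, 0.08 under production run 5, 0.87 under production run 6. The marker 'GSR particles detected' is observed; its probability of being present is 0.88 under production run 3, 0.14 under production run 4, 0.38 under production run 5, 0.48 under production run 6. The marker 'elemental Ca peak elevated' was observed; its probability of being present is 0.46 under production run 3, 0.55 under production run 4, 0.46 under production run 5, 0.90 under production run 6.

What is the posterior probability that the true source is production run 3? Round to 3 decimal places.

0.207

For each hypothesis, the unnormalized posterior weight is prior × product of the marker likelihoods:
  production run 3: 0.21 × 0.46 × 0.88 × 0.46 = 0.039104
  production run 4: 0.23 × 0.87 × 0.14 × 0.55 = 0.015408
  production run 5: 0.21 × 0.08 × 0.38 × 0.46 = 0.0029366
  production run 6: 0.35 × 0.87 × 0.48 × 0.90 = 0.13154
Marginal likelihood of the evidence = 0.18899.
P(production run 3 | evidence) = 0.039104 / 0.18899 ≈ 0.207.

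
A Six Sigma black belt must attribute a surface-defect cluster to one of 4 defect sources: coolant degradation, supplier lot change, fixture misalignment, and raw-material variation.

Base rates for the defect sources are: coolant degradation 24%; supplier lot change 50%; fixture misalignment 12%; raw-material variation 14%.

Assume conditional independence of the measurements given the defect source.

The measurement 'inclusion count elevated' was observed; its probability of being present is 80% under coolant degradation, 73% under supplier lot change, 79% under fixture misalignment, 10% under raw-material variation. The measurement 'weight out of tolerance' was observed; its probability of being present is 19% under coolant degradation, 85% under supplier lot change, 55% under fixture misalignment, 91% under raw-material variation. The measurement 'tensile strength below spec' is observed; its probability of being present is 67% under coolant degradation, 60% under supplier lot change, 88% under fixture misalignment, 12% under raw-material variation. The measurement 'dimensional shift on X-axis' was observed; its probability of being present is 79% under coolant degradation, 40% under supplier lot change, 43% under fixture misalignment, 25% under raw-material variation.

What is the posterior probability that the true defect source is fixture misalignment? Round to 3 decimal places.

0.173

Multiply each prior by the joint likelihood of the measurement pattern:
  coolant degradation: 0.24 × 0.80 × 0.19 × 0.67 × 0.79 = 0.019309
  supplier lot change: 0.50 × 0.73 × 0.85 × 0.60 × 0.40 = 0.07446
  fixture misalignment: 0.12 × 0.79 × 0.55 × 0.88 × 0.43 = 0.01973
  raw-material variation: 0.14 × 0.10 × 0.91 × 0.12 × 0.25 = 0.0003822
Normalizing constant Z = 0.019309 + 0.07446 + 0.01973 + 0.0003822 = 0.11388.
P(fixture misalignment | evidence) = 0.01973 / 0.11388 ≈ 0.173.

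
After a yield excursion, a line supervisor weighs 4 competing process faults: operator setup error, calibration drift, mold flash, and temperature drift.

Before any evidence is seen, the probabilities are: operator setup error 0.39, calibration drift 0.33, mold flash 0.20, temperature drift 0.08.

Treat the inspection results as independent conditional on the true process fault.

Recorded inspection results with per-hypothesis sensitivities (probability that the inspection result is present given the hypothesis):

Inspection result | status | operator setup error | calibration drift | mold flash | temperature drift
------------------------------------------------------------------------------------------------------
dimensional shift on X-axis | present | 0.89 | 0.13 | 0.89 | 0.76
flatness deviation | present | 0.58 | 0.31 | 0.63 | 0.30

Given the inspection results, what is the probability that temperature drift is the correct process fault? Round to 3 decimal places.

0.053

For each hypothesis, the unnormalized posterior weight is prior × product of the inspection result likelihoods:
  operator setup error: 0.39 × 0.89 × 0.58 = 0.20132
  calibration drift: 0.33 × 0.13 × 0.31 = 0.013299
  mold flash: 0.20 × 0.89 × 0.63 = 0.11214
  temperature drift: 0.08 × 0.76 × 0.30 = 0.01824
Marginal likelihood of the evidence = 0.345.
P(temperature drift | evidence) = 0.01824 / 0.345 ≈ 0.053.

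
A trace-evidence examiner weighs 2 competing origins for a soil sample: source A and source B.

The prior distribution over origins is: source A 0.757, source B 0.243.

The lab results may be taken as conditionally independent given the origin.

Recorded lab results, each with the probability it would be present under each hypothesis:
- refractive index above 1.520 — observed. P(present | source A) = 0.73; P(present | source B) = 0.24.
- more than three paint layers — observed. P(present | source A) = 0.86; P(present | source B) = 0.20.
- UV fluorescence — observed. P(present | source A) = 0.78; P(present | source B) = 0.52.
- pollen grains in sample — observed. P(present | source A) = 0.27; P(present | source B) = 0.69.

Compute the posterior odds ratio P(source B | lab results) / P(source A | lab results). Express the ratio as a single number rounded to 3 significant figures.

The normalizing constant cancels in an odds ratio, so compute prior × likelihood for the two hypotheses only:
  source B: 0.243 × 0.24 × 0.20 × 0.52 × 0.69 = 0.004185
  source A: 0.757 × 0.73 × 0.86 × 0.78 × 0.27 = 0.10009
Odds(source B : source A) = 0.004185 / 0.10009 ≈ 0.0418.

0.0418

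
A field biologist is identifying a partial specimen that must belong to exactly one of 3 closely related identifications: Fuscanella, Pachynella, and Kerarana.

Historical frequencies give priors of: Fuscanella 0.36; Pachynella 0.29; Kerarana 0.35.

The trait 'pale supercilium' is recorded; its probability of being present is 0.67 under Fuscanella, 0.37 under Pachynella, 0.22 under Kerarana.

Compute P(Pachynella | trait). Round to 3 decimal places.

By Bayes' rule, the unnormalized weight for each hypothesis is prior × likelihood:
  Fuscanella: 0.36 × 0.67 = 0.2412
  Pachynella: 0.29 × 0.37 = 0.1073
  Kerarana: 0.35 × 0.22 = 0.077
Normalizing constant Z = 0.2412 + 0.1073 + 0.077 = 0.4255.
P(Pachynella | evidence) = 0.1073 / 0.4255 ≈ 0.252.

0.252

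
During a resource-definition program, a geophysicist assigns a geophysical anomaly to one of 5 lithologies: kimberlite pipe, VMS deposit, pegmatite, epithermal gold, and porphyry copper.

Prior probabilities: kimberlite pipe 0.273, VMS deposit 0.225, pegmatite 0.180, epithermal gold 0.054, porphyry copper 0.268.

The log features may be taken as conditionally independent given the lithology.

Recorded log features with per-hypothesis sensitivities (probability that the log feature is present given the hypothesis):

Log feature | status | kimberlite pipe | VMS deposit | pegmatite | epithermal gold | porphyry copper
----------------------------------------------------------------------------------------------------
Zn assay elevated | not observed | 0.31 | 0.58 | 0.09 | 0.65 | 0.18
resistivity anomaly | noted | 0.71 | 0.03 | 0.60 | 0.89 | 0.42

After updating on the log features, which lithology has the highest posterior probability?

By Bayes' rule with conditional independence, the unnormalized weight for each hypothesis is prior × ∏ likelihoods (using 1 − P(present | H) for each absent log feature):
  kimberlite pipe: 0.273 × (1 − 0.31) × 0.71 = 0.13374
  VMS deposit: 0.225 × (1 − 0.58) × 0.03 = 0.002835
  pegmatite: 0.180 × (1 − 0.09) × 0.60 = 0.09828
  epithermal gold: 0.054 × (1 − 0.65) × 0.89 = 0.016821
  porphyry copper: 0.268 × (1 − 0.18) × 0.42 = 0.092299
Normalizing constant Z = 0.13374 + 0.002835 + 0.09828 + 0.016821 + 0.092299 = 0.34398.
P(kimberlite pipe | evidence) ≈ 0.13374 / 0.34398 ≈ 0.389
P(VMS deposit | evidence) ≈ 0.002835 / 0.34398 ≈ 0.008
P(pegmatite | evidence) ≈ 0.09828 / 0.34398 ≈ 0.286
P(epithermal gold | evidence) ≈ 0.016821 / 0.34398 ≈ 0.049
P(porphyry copper | evidence) ≈ 0.092299 / 0.34398 ≈ 0.268
The largest is 0.389, so kimberlite pipe is most probable.

kimberlite pipe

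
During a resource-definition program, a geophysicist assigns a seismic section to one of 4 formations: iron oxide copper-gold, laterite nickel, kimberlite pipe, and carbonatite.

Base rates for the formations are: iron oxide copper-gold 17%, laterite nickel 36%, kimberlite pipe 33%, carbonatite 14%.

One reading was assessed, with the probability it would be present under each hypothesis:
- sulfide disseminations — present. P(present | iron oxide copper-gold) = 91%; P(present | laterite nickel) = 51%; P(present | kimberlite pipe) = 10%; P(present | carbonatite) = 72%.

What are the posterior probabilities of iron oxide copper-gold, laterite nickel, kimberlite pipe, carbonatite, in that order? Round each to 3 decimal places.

Multiply each prior by the likelihood of the reading:
  iron oxide copper-gold: 0.17 × 0.91 = 0.1547
  laterite nickel: 0.36 × 0.51 = 0.1836
  kimberlite pipe: 0.33 × 0.10 = 0.033
  carbonatite: 0.14 × 0.72 = 0.1008
The unnormalized weights sum to 0.4721.
P(iron oxide copper-gold | evidence) = 0.1547 / 0.4721 ≈ 0.328
P(laterite nickel | evidence) = 0.1836 / 0.4721 ≈ 0.389
P(kimberlite pipe | evidence) = 0.033 / 0.4721 ≈ 0.070
P(carbonatite | evidence) = 0.1008 / 0.4721 ≈ 0.214

0.328, 0.389, 0.070, 0.214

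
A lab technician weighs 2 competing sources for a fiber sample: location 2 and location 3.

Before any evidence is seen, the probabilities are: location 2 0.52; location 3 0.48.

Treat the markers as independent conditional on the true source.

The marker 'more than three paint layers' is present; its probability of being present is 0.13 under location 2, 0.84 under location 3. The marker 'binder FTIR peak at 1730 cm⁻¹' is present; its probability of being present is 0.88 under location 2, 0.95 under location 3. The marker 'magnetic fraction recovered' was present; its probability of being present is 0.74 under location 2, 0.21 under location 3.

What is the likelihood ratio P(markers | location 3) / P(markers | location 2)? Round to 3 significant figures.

1.98

Take the product of per-marker likelihoods under each hypothesis, then divide.
  location 3: 0.84 × 0.95 × 0.21 = 0.16758
  location 2: 0.13 × 0.88 × 0.74 = 0.084656
Bayes factor = 0.16758 / 0.084656 ≈ 1.98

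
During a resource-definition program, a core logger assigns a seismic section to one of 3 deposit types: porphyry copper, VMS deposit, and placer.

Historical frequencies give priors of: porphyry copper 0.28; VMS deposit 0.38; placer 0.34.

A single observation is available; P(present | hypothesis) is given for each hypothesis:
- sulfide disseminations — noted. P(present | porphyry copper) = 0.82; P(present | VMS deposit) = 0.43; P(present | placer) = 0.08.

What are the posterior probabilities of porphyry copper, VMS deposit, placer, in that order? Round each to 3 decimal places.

For each hypothesis, the unnormalized posterior weight is prior × likelihood:
  porphyry copper: 0.28 × 0.82 = 0.2296
  VMS deposit: 0.38 × 0.43 = 0.1634
  placer: 0.34 × 0.08 = 0.0272
Normalizing constant Z = 0.2296 + 0.1634 + 0.0272 = 0.4202.
P(porphyry copper | evidence) = 0.2296 / 0.4202 ≈ 0.546
P(VMS deposit | evidence) = 0.1634 / 0.4202 ≈ 0.389
P(placer | evidence) = 0.0272 / 0.4202 ≈ 0.065

0.546, 0.389, 0.065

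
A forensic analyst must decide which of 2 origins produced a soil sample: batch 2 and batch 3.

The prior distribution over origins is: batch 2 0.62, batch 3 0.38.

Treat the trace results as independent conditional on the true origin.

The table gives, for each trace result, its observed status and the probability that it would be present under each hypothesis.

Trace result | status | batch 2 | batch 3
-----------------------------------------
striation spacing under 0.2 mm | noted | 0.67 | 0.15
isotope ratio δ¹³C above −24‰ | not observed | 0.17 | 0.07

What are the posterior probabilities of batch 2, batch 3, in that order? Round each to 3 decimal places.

Multiply each prior by the joint likelihood of the trace result pattern (using 1 − P(present | H) for each absent trace result):
  batch 2: 0.62 × 0.67 × (1 − 0.17) = 0.34478
  batch 3: 0.38 × 0.15 × (1 − 0.07) = 0.05301
The unnormalized weights sum to 0.39779.
P(batch 2 | evidence) = 0.34478 / 0.39779 ≈ 0.867
P(batch 3 | evidence) = 0.05301 / 0.39779 ≈ 0.133

0.867, 0.133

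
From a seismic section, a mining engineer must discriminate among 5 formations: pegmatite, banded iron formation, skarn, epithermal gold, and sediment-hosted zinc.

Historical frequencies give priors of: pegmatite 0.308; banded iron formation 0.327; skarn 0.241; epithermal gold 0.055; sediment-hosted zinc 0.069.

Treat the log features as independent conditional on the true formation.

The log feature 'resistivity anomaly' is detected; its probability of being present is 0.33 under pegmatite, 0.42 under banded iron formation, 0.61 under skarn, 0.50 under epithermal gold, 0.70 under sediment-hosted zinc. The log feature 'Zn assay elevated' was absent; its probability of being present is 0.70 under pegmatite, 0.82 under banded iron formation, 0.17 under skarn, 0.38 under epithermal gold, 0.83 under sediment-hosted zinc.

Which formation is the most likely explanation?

skarn

For each hypothesis, the unnormalized posterior weight is prior × product of the log feature likelihoods (using 1 − P(present | H) for each absent log feature):
  pegmatite: 0.308 × 0.33 × (1 − 0.70) = 0.030492
  banded iron formation: 0.327 × 0.42 × (1 − 0.82) = 0.024721
  skarn: 0.241 × 0.61 × (1 − 0.17) = 0.12202
  epithermal gold: 0.055 × 0.50 × (1 − 0.38) = 0.01705
  sediment-hosted zinc: 0.069 × 0.70 × (1 − 0.83) = 0.008211
Normalizing constant Z = 0.030492 + 0.024721 + 0.12202 + 0.01705 + 0.008211 = 0.20249.
P(pegmatite | evidence) ≈ 0.030492 / 0.20249 ≈ 0.151
P(banded iron formation | evidence) ≈ 0.024721 / 0.20249 ≈ 0.122
P(skarn | evidence) ≈ 0.12202 / 0.20249 ≈ 0.603
P(epithermal gold | evidence) ≈ 0.01705 / 0.20249 ≈ 0.084
P(sediment-hosted zinc | evidence) ≈ 0.008211 / 0.20249 ≈ 0.041
The largest is 0.603, so skarn is most probable.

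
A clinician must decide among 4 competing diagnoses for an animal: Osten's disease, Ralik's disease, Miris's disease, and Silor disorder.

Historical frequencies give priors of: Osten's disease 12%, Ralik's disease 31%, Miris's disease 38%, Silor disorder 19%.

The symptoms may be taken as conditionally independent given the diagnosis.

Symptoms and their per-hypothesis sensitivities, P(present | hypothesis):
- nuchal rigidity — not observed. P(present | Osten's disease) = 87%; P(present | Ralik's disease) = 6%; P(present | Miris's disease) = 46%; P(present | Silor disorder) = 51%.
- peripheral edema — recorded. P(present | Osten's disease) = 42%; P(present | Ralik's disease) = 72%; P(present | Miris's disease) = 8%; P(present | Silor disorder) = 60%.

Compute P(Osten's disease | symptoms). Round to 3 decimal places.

Multiply each prior by the joint likelihood of the symptom pattern (using 1 − P(present | H) for each absent symptom):
  Osten's disease: 0.12 × (1 − 0.87) × 0.42 = 0.006552
  Ralik's disease: 0.31 × (1 − 0.06) × 0.72 = 0.20981
  Miris's disease: 0.38 × (1 − 0.46) × 0.08 = 0.016416
  Silor disorder: 0.19 × (1 − 0.51) × 0.60 = 0.05586
Marginal likelihood of the evidence = 0.28864.
P(Osten's disease | evidence) = 0.006552 / 0.28864 ≈ 0.023.

0.023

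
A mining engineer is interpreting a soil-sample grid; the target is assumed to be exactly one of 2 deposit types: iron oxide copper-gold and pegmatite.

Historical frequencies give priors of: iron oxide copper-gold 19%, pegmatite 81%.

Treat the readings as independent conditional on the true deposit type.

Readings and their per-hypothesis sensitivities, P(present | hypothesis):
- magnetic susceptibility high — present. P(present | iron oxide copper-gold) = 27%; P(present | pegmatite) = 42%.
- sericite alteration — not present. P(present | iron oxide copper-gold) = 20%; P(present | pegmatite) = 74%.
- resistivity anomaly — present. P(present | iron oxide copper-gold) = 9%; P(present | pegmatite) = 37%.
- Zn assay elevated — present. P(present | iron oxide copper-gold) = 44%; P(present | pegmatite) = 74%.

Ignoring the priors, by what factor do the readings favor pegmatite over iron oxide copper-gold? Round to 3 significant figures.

The Bayes factor is the ratio of the joint likelihoods of the reading pattern under the two hypotheses (using 1 − P(present | H) for each absent reading).
  pegmatite: 0.42 × (1 − 0.74) × 0.37 × 0.74 = 0.029899
  iron oxide copper-gold: 0.27 × (1 − 0.20) × 0.09 × 0.44 = 0.0085536
Bayes factor = 0.029899 / 0.0085536 ≈ 3.50

3.50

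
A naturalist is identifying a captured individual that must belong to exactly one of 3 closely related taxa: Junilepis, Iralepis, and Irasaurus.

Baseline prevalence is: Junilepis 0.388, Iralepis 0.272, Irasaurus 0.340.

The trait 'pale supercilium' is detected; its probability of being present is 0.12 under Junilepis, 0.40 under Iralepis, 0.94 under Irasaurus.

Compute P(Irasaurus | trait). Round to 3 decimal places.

0.673

By Bayes' rule, the unnormalized weight for each hypothesis is prior × likelihood:
  Junilepis: 0.388 × 0.12 = 0.04656
  Iralepis: 0.272 × 0.40 = 0.1088
  Irasaurus: 0.340 × 0.94 = 0.3196
The unnormalized weights sum to 0.47496.
P(Irasaurus | evidence) = 0.3196 / 0.47496 ≈ 0.673.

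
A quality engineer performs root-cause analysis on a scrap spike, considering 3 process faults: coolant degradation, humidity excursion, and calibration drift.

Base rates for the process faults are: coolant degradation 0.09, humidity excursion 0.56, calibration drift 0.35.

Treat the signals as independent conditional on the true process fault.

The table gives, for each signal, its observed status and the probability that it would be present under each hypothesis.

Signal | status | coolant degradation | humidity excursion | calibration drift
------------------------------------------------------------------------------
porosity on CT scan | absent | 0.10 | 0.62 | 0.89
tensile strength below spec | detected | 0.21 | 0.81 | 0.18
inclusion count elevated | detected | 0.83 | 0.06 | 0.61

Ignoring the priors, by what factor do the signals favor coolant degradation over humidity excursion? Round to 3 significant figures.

8.49

The Bayes factor is the ratio of the joint likelihoods of the signal pattern under the two hypotheses (using 1 − P(present | H) for each absent signal).
  coolant degradation: (1 − 0.10) × 0.21 × 0.83 = 0.15687
  humidity excursion: (1 − 0.62) × 0.81 × 0.06 = 0.018468
Bayes factor = 0.15687 / 0.018468 ≈ 8.49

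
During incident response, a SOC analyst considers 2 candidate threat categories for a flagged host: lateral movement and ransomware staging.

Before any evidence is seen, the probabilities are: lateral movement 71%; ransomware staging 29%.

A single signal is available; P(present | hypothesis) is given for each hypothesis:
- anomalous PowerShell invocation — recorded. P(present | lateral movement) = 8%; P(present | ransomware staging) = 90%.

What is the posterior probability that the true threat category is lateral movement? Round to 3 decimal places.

0.179

Multiply each prior by the likelihood of the signal:
  lateral movement: 0.71 × 0.08 = 0.0568
  ransomware staging: 0.29 × 0.90 = 0.261
Normalizing constant Z = 0.0568 + 0.261 = 0.3178.
P(lateral movement | evidence) = 0.0568 / 0.3178 ≈ 0.179.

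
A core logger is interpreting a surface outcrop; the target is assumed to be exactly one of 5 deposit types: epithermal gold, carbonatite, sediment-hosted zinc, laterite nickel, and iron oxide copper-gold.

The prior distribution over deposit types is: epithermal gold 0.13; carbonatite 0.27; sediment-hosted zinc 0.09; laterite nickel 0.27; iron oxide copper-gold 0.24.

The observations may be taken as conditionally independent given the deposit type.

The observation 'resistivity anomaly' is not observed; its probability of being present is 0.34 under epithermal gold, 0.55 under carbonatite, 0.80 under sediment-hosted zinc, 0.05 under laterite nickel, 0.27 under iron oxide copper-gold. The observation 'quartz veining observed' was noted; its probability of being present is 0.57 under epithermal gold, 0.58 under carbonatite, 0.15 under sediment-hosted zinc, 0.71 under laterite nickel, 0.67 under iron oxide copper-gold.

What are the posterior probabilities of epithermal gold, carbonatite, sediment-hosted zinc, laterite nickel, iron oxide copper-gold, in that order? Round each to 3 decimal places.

0.116, 0.167, 0.006, 0.432, 0.278

For each hypothesis, the unnormalized posterior weight is prior × product of the observation likelihoods (using 1 − P(present | H) for each absent observation):
  epithermal gold: 0.13 × (1 − 0.34) × 0.57 = 0.048906
  carbonatite: 0.27 × (1 − 0.55) × 0.58 = 0.07047
  sediment-hosted zinc: 0.09 × (1 − 0.80) × 0.15 = 0.0027
  laterite nickel: 0.27 × (1 − 0.05) × 0.71 = 0.18211
  iron oxide copper-gold: 0.24 × (1 − 0.27) × 0.67 = 0.11738
Normalizing constant Z = 0.048906 + 0.07047 + 0.0027 + 0.18211 + 0.11738 = 0.42157.
P(epithermal gold | evidence) = 0.048906 / 0.42157 ≈ 0.116
P(carbonatite | evidence) = 0.07047 / 0.42157 ≈ 0.167
P(sediment-hosted zinc | evidence) = 0.0027 / 0.42157 ≈ 0.006
P(laterite nickel | evidence) = 0.18211 / 0.42157 ≈ 0.432
P(iron oxide copper-gold | evidence) = 0.11738 / 0.42157 ≈ 0.278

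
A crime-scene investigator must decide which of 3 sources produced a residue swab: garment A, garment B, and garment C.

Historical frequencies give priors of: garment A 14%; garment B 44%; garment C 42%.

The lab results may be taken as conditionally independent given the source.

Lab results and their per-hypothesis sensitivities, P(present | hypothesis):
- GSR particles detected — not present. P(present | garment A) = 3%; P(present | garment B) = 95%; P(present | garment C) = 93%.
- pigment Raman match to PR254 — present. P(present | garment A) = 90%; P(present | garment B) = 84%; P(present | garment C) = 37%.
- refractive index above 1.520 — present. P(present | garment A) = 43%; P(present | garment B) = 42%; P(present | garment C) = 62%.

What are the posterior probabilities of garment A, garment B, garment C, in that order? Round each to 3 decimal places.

By Bayes' rule with conditional independence, the unnormalized weight for each hypothesis is prior × ∏ likelihoods (using 1 − P(present | H) for each absent lab result):
  garment A: 0.14 × (1 − 0.03) × 0.90 × 0.43 = 0.052555
  garment B: 0.44 × (1 − 0.95) × 0.84 × 0.42 = 0.0077616
  garment C: 0.42 × (1 − 0.93) × 0.37 × 0.62 = 0.0067444
Normalizing constant Z = 0.052555 + 0.0077616 + 0.0067444 = 0.067061.
P(garment A | evidence) = 0.052555 / 0.067061 ≈ 0.784
P(garment B | evidence) = 0.0077616 / 0.067061 ≈ 0.116
P(garment C | evidence) = 0.0067444 / 0.067061 ≈ 0.101

0.784, 0.116, 0.101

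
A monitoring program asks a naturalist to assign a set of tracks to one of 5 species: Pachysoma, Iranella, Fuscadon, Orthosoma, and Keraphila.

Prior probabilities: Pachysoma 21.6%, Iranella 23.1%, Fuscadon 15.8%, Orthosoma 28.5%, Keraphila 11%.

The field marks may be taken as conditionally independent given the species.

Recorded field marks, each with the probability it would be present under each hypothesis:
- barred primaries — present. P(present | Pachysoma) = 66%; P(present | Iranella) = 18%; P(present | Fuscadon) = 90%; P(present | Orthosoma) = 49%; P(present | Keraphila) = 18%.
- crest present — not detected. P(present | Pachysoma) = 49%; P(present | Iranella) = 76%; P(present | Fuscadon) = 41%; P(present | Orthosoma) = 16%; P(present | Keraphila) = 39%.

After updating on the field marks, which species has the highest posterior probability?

By Bayes' rule with conditional independence, the unnormalized weight for each hypothesis is prior × ∏ likelihoods (using 1 − P(present | H) for each absent field mark):
  Pachysoma: 0.216 × 0.66 × (1 − 0.49) = 0.072706
  Iranella: 0.231 × 0.18 × (1 − 0.76) = 0.0099792
  Fuscadon: 0.158 × 0.90 × (1 − 0.41) = 0.083898
  Orthosoma: 0.285 × 0.49 × (1 − 0.16) = 0.11731
  Keraphila: 0.110 × 0.18 × (1 − 0.39) = 0.012078
Marginal likelihood of the evidence = 0.29597.
P(Pachysoma | evidence) ≈ 0.072706 / 0.29597 ≈ 0.246
P(Iranella | evidence) ≈ 0.0099792 / 0.29597 ≈ 0.034
P(Fuscadon | evidence) ≈ 0.083898 / 0.29597 ≈ 0.283
P(Orthosoma | evidence) ≈ 0.11731 / 0.29597 ≈ 0.396
P(Keraphila | evidence) ≈ 0.012078 / 0.29597 ≈ 0.041
The largest is 0.396, so Orthosoma is most probable.

Orthosoma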